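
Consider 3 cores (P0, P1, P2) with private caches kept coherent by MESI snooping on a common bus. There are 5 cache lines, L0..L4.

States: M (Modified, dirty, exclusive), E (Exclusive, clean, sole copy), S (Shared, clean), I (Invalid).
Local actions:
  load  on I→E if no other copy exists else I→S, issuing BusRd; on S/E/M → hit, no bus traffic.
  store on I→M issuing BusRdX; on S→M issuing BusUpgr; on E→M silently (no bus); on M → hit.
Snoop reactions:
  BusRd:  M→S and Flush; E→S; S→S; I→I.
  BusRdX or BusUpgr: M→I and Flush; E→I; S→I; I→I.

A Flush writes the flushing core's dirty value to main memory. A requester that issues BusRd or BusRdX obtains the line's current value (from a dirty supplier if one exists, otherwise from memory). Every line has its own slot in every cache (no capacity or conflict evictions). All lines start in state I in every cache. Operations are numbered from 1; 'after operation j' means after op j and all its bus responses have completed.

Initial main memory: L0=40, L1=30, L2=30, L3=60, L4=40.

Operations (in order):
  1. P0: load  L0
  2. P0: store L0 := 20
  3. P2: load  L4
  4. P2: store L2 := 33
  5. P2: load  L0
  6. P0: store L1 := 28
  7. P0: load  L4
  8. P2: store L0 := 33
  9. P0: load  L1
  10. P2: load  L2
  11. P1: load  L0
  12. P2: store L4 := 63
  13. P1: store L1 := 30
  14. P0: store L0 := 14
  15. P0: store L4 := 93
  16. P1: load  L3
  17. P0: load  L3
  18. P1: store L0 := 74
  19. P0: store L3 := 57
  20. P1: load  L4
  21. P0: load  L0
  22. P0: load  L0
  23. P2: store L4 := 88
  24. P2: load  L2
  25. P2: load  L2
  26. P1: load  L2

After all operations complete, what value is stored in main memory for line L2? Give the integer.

  op1 P0: load  L0 → E/I/I on L0; bus BusRd; mem=40
  op2 P0: store L0 := 20 → M/I/I on L0; bus (none); mem=40
  op3 P2: load  L4 → I/I/E on L4; bus BusRd; mem=40
  op4 P2: store L2 := 33 → I/I/M on L2; bus BusRdX; mem=30
  op5 P2: load  L0 → S/I/S on L0; bus BusRd Flush; mem=20
  op6 P0: store L1 := 28 → M/I/I on L1; bus BusRdX; mem=30
  op7 P0: load  L4 → S/I/S on L4; bus BusRd; mem=40
  op8 P2: store L0 := 33 → I/I/M on L0; bus BusUpgr; mem=20
  op9 P0: load  L1 → M/I/I on L1; bus (none); mem=30
  op10 P2: load  L2 → I/I/M on L2; bus (none); mem=30
  op11 P1: load  L0 → I/S/S on L0; bus BusRd Flush; mem=33
  op12 P2: store L4 := 63 → I/I/M on L4; bus BusUpgr; mem=40
  op13 P1: store L1 := 30 → I/M/I on L1; bus BusRdX Flush; mem=28
  op14 P0: store L0 := 14 → M/I/I on L0; bus BusRdX; mem=33
  op15 P0: store L4 := 93 → M/I/I on L4; bus BusRdX Flush; mem=63
  op16 P1: load  L3 → I/E/I on L3; bus BusRd; mem=60
  op17 P0: load  L3 → S/S/I on L3; bus BusRd; mem=60
  op18 P1: store L0 := 74 → I/M/I on L0; bus BusRdX Flush; mem=14
  op19 P0: store L3 := 57 → M/I/I on L3; bus BusUpgr; mem=60
  op20 P1: load  L4 → S/S/I on L4; bus BusRd Flush; mem=93
  op21 P0: load  L0 → S/S/I on L0; bus BusRd Flush; mem=74
  op22 P0: load  L0 → S/S/I on L0; bus (none); mem=74
  op23 P2: store L4 := 88 → I/I/M on L4; bus BusRdX; mem=93
  op24 P2: load  L2 → I/I/M on L2; bus (none); mem=30
  op25 P2: load  L2 → I/I/M on L2; bus (none); mem=30
  op26 P1: load  L2 → I/S/S on L2; bus BusRd Flush; mem=33

memory[L2] = 33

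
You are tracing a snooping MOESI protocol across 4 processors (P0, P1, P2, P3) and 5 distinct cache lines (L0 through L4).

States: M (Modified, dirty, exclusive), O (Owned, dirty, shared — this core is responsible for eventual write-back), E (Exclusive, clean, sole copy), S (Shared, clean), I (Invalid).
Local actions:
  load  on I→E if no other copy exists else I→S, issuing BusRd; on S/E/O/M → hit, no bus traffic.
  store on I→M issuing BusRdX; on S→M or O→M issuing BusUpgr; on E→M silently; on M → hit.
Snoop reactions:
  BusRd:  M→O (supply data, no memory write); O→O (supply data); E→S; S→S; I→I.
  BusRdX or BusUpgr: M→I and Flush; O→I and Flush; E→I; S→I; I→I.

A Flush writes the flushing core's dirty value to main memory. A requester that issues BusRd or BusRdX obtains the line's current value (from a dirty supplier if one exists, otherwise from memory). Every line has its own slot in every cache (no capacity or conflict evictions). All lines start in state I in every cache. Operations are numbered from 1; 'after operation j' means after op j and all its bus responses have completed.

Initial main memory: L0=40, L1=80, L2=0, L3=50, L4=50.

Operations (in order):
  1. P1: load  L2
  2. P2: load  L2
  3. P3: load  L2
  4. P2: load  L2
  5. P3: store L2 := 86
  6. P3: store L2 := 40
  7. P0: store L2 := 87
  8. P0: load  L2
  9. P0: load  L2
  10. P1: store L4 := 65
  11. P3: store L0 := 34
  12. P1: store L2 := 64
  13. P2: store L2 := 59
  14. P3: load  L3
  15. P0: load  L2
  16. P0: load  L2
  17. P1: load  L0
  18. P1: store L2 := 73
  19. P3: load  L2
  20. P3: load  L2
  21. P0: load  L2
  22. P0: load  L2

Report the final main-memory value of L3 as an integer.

memory[L3] = 50

step 1: P1: load  L2  ⟶  IEII  (L2)  txn=BusRd  M[L2]=0
step 2: P2: load  L2  ⟶  ISSI  (L2)  txn=BusRd  M[L2]=0
step 3: P3: load  L2  ⟶  ISSS  (L2)  txn=BusRd  M[L2]=0
step 4: P2: load  L2  ⟶  ISSS  (L2)  txn=∅  M[L2]=0
step 5: P3: store L2 := 86  ⟶  IIIM  (L2)  txn=BusUpgr  M[L2]=0
step 6: P3: store L2 := 40  ⟶  IIIM  (L2)  txn=∅  M[L2]=0
step 7: P0: store L2 := 87  ⟶  MIII  (L2)  txn=BusRdX+Flush  M[L2]=40
step 8: P0: load  L2  ⟶  MIII  (L2)  txn=∅  M[L2]=40
step 9: P0: load  L2  ⟶  MIII  (L2)  txn=∅  M[L2]=40
step 10: P1: store L4 := 65  ⟶  IMII  (L4)  txn=BusRdX  M[L4]=50
step 11: P3: store L0 := 34  ⟶  IIIM  (L0)  txn=BusRdX  M[L0]=40
step 12: P1: store L2 := 64  ⟶  IMII  (L2)  txn=BusRdX+Flush  M[L2]=87
step 13: P2: store L2 := 59  ⟶  IIMI  (L2)  txn=BusRdX+Flush  M[L2]=64
step 14: P3: load  L3  ⟶  IIIE  (L3)  txn=BusRd  M[L3]=50
step 15: P0: load  L2  ⟶  SIOI  (L2)  txn=BusRd  M[L2]=64
step 16: P0: load  L2  ⟶  SIOI  (L2)  txn=∅  M[L2]=64
step 17: P1: load  L0  ⟶  ISIO  (L0)  txn=BusRd  M[L0]=40
step 18: P1: store L2 := 73  ⟶  IMII  (L2)  txn=BusRdX+Flush  M[L2]=59
step 19: P3: load  L2  ⟶  IOIS  (L2)  txn=BusRd  M[L2]=59
step 20: P3: load  L2  ⟶  IOIS  (L2)  txn=∅  M[L2]=59
step 21: P0: load  L2  ⟶  SOIS  (L2)  txn=BusRd  M[L2]=59
step 22: P0: load  L2  ⟶  SOIS  (L2)  txn=∅  M[L2]=59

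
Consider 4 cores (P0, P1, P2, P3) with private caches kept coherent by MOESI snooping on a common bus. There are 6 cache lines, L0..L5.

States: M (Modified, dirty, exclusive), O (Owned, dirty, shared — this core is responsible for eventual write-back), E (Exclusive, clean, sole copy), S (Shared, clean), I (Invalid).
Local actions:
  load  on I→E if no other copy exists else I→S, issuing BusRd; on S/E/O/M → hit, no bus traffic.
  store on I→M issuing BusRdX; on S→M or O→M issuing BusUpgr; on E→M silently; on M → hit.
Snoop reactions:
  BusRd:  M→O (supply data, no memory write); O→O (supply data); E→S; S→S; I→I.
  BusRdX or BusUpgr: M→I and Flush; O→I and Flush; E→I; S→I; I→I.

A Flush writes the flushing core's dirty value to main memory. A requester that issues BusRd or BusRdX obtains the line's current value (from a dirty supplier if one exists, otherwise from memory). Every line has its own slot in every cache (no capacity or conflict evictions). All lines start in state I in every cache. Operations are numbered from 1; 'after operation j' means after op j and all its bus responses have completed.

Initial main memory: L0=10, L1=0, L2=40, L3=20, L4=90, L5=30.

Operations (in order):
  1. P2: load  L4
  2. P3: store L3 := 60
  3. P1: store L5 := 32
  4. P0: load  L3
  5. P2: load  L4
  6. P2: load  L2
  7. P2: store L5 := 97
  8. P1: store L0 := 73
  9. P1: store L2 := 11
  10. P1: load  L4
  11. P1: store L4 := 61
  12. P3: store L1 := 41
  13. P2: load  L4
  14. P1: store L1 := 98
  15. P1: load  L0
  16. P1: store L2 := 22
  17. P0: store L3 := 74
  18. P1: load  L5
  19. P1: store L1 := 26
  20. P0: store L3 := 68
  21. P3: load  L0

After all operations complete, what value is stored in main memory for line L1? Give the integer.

memory[L1] = 41

step 1: P2: load  L4  ⟶  IIEI  (L4)  txn=BusRd  M[L4]=90
step 2: P3: store L3 := 60  ⟶  IIIM  (L3)  txn=BusRdX  M[L3]=20
step 3: P1: store L5 := 32  ⟶  IMII  (L5)  txn=BusRdX  M[L5]=30
step 4: P0: load  L3  ⟶  SIIO  (L3)  txn=BusRd  M[L3]=20
step 5: P2: load  L4  ⟶  IIEI  (L4)  txn=∅  M[L4]=90
step 6: P2: load  L2  ⟶  IIEI  (L2)  txn=BusRd  M[L2]=40
step 7: P2: store L5 := 97  ⟶  IIMI  (L5)  txn=BusRdX+Flush  M[L5]=32
step 8: P1: store L0 := 73  ⟶  IMII  (L0)  txn=BusRdX  M[L0]=10
step 9: P1: store L2 := 11  ⟶  IMII  (L2)  txn=BusRdX  M[L2]=40
step 10: P1: load  L4  ⟶  ISSI  (L4)  txn=BusRd  M[L4]=90
step 11: P1: store L4 := 61  ⟶  IMII  (L4)  txn=BusUpgr  M[L4]=90
step 12: P3: store L1 := 41  ⟶  IIIM  (L1)  txn=BusRdX  M[L1]=0
step 13: P2: load  L4  ⟶  IOSI  (L4)  txn=BusRd  M[L4]=90
step 14: P1: store L1 := 98  ⟶  IMII  (L1)  txn=BusRdX+Flush  M[L1]=41
step 15: P1: load  L0  ⟶  IMII  (L0)  txn=∅  M[L0]=10
step 16: P1: store L2 := 22  ⟶  IMII  (L2)  txn=∅  M[L2]=40
step 17: P0: store L3 := 74  ⟶  MIII  (L3)  txn=BusUpgr+Flush  M[L3]=60
step 18: P1: load  L5  ⟶  ISOI  (L5)  txn=BusRd  M[L5]=32
step 19: P1: store L1 := 26  ⟶  IMII  (L1)  txn=∅  M[L1]=41
step 20: P0: store L3 := 68  ⟶  MIII  (L3)  txn=∅  M[L3]=60
step 21: P3: load  L0  ⟶  IOIS  (L0)  txn=BusRd  M[L0]=10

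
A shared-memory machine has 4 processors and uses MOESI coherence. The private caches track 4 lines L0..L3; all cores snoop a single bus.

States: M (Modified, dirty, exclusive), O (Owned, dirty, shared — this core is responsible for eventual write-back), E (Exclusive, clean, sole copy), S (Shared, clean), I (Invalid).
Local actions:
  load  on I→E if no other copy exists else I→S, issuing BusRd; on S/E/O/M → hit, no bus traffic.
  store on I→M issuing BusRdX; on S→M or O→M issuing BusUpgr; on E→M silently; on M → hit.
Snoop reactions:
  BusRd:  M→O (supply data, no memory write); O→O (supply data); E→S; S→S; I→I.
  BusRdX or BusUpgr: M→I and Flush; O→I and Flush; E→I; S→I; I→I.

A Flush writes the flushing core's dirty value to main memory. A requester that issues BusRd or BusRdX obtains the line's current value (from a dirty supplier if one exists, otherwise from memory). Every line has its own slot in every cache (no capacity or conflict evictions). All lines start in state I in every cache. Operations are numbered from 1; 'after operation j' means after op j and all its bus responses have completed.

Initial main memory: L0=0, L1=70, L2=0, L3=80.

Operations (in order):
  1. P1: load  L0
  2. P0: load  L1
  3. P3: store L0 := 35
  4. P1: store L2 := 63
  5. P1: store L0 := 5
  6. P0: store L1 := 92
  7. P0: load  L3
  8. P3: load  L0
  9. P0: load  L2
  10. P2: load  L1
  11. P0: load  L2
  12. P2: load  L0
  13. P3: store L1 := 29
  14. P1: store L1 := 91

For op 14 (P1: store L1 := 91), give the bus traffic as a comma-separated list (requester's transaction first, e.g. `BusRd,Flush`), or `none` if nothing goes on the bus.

bus = BusRdX,Flush

  op1 P1: load  L0 → I/E/I/I on L0; bus BusRd; mem=0
  op2 P0: load  L1 → E/I/I/I on L1; bus BusRd; mem=70
  op3 P3: store L0 := 35 → I/I/I/M on L0; bus BusRdX; mem=0
  op4 P1: store L2 := 63 → I/M/I/I on L2; bus BusRdX; mem=0
  op5 P1: store L0 := 5 → I/M/I/I on L0; bus BusRdX Flush; mem=35
  op6 P0: store L1 := 92 → M/I/I/I on L1; bus (none); mem=70
  op7 P0: load  L3 → E/I/I/I on L3; bus BusRd; mem=80
  op8 P3: load  L0 → I/O/I/S on L0; bus BusRd; mem=35
  op9 P0: load  L2 → S/O/I/I on L2; bus BusRd; mem=0
  op10 P2: load  L1 → O/I/S/I on L1; bus BusRd; mem=70
  op11 P0: load  L2 → S/O/I/I on L2; bus (none); mem=0
  op12 P2: load  L0 → I/O/S/S on L0; bus BusRd; mem=35
  op13 P3: store L1 := 29 → I/I/I/M on L1; bus BusRdX Flush; mem=92
  op14 P1: store L1 := 91 → I/M/I/I on L1; bus BusRdX Flush; mem=29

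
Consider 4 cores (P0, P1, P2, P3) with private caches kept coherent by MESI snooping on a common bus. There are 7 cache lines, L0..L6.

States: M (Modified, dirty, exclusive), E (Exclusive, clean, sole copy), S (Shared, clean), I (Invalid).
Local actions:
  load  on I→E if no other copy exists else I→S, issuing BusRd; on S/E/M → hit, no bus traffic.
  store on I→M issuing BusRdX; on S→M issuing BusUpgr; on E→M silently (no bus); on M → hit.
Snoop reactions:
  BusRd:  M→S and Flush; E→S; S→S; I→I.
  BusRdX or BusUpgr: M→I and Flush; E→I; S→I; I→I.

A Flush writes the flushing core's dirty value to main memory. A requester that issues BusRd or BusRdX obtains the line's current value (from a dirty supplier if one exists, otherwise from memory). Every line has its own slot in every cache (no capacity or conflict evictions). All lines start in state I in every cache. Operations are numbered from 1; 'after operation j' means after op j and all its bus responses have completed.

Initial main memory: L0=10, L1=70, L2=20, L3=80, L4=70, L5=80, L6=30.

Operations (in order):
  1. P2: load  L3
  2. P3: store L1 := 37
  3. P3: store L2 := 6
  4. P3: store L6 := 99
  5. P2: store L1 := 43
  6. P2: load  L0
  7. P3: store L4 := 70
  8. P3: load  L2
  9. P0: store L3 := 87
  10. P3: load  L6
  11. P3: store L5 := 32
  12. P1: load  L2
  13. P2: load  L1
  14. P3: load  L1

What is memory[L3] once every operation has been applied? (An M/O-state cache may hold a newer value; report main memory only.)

memory[L3] = 80

  op1 P2: load  L3 → I/I/E/I on L3; bus BusRd; mem=80
  op2 P3: store L1 := 37 → I/I/I/M on L1; bus BusRdX; mem=70
  op3 P3: store L2 := 6 → I/I/I/M on L2; bus BusRdX; mem=20
  op4 P3: store L6 := 99 → I/I/I/M on L6; bus BusRdX; mem=30
  op5 P2: store L1 := 43 → I/I/M/I on L1; bus BusRdX Flush; mem=37
  op6 P2: load  L0 → I/I/E/I on L0; bus BusRd; mem=10
  op7 P3: store L4 := 70 → I/I/I/M on L4; bus BusRdX; mem=70
  op8 P3: load  L2 → I/I/I/M on L2; bus (none); mem=20
  op9 P0: store L3 := 87 → M/I/I/I on L3; bus BusRdX; mem=80
  op10 P3: load  L6 → I/I/I/M on L6; bus (none); mem=30
  op11 P3: store L5 := 32 → I/I/I/M on L5; bus BusRdX; mem=80
  op12 P1: load  L2 → I/S/I/S on L2; bus BusRd Flush; mem=6
  op13 P2: load  L1 → I/I/M/I on L1; bus (none); mem=37
  op14 P3: load  L1 → I/I/S/S on L1; bus BusRd Flush; mem=43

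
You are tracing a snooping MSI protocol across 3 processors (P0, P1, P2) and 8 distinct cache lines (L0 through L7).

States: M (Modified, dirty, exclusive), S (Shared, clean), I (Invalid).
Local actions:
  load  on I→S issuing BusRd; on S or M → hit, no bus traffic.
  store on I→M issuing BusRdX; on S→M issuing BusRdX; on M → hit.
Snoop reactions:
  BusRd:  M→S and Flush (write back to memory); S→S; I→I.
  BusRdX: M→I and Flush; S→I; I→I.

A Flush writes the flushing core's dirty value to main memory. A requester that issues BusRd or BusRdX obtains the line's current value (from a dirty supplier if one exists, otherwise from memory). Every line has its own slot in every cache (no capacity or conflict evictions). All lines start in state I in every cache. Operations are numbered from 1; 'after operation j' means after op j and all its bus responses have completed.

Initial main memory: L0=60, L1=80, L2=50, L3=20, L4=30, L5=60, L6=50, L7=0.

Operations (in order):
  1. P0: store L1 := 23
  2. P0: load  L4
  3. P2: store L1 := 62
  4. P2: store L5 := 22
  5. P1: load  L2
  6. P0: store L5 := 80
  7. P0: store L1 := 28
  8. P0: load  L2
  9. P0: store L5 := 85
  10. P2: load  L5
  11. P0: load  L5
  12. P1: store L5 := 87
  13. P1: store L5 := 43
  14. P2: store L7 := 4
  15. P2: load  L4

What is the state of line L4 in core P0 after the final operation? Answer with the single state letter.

  op1 P0: store L1 := 23 → M/I/I on L1; bus BusRdX; mem=80
  op2 P0: load  L4 → S/I/I on L4; bus BusRd; mem=30
  op3 P2: store L1 := 62 → I/I/M on L1; bus BusRdX Flush; mem=23
  op4 P2: store L5 := 22 → I/I/M on L5; bus BusRdX; mem=60
  op5 P1: load  L2 → I/S/I on L2; bus BusRd; mem=50
  op6 P0: store L5 := 80 → M/I/I on L5; bus BusRdX Flush; mem=22
  op7 P0: store L1 := 28 → M/I/I on L1; bus BusRdX Flush; mem=62
  op8 P0: load  L2 → S/S/I on L2; bus BusRd; mem=50
  op9 P0: store L5 := 85 → M/I/I on L5; bus (none); mem=22
  op10 P2: load  L5 → S/I/S on L5; bus BusRd Flush; mem=85
  op11 P0: load  L5 → S/I/S on L5; bus (none); mem=85
  op12 P1: store L5 := 87 → I/M/I on L5; bus BusRdX; mem=85
  op13 P1: store L5 := 43 → I/M/I on L5; bus (none); mem=85
  op14 P2: store L7 := 4 → I/I/M on L7; bus BusRdX; mem=0
  op15 P2: load  L4 → S/I/S on L4; bus BusRd; mem=30

state = S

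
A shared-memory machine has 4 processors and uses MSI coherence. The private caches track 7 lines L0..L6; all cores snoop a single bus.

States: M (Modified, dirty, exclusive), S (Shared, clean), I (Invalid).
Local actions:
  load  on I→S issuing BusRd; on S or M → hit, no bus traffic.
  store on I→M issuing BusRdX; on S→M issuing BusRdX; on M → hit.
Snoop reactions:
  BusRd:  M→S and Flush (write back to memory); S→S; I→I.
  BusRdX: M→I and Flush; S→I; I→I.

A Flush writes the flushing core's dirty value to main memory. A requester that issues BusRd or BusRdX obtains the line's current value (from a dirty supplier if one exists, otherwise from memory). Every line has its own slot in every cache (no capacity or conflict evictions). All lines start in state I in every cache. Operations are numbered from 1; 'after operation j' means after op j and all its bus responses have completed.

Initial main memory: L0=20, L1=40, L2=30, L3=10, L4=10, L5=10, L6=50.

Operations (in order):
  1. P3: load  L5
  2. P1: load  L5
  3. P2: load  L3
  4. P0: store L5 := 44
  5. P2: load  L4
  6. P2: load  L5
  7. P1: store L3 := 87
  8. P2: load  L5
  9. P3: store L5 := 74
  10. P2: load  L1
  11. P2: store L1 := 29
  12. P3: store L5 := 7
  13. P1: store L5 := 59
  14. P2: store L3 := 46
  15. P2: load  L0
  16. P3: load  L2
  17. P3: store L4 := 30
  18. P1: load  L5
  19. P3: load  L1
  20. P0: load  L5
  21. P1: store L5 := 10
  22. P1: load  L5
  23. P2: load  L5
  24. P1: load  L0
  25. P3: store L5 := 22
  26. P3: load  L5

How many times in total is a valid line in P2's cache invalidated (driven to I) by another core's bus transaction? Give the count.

invalidations = 4

step 1: P3: load  L5  ⟶  IIIS  (L5)  txn=BusRd  M[L5]=10
step 2: P1: load  L5  ⟶  ISIS  (L5)  txn=BusRd  M[L5]=10
step 3: P2: load  L3  ⟶  IISI  (L3)  txn=BusRd  M[L3]=10
step 4: P0: store L5 := 44  ⟶  MIII  (L5)  txn=BusRdX  M[L5]=10
step 5: P2: load  L4  ⟶  IISI  (L4)  txn=BusRd  M[L4]=10
step 6: P2: load  L5  ⟶  SISI  (L5)  txn=BusRd+Flush  M[L5]=44
step 7: P1: store L3 := 87  ⟶  IMII  (L3)  txn=BusRdX  M[L3]=10
step 8: P2: load  L5  ⟶  SISI  (L5)  txn=∅  M[L5]=44
step 9: P3: store L5 := 74  ⟶  IIIM  (L5)  txn=BusRdX  M[L5]=44
step 10: P2: load  L1  ⟶  IISI  (L1)  txn=BusRd  M[L1]=40
step 11: P2: store L1 := 29  ⟶  IIMI  (L1)  txn=BusRdX  M[L1]=40
step 12: P3: store L5 := 7  ⟶  IIIM  (L5)  txn=∅  M[L5]=44
step 13: P1: store L5 := 59  ⟶  IMII  (L5)  txn=BusRdX+Flush  M[L5]=7
step 14: P2: store L3 := 46  ⟶  IIMI  (L3)  txn=BusRdX+Flush  M[L3]=87
step 15: P2: load  L0  ⟶  IISI  (L0)  txn=BusRd  M[L0]=20
step 16: P3: load  L2  ⟶  IIIS  (L2)  txn=BusRd  M[L2]=30
step 17: P3: store L4 := 30  ⟶  IIIM  (L4)  txn=BusRdX  M[L4]=10
step 18: P1: load  L5  ⟶  IMII  (L5)  txn=∅  M[L5]=7
step 19: P3: load  L1  ⟶  IISS  (L1)  txn=BusRd+Flush  M[L1]=29
step 20: P0: load  L5  ⟶  SSII  (L5)  txn=BusRd+Flush  M[L5]=59
step 21: P1: store L5 := 10  ⟶  IMII  (L5)  txn=BusRdX  M[L5]=59
step 22: P1: load  L5  ⟶  IMII  (L5)  txn=∅  M[L5]=59
step 23: P2: load  L5  ⟶  ISSI  (L5)  txn=BusRd+Flush  M[L5]=10
step 24: P1: load  L0  ⟶  ISSI  (L0)  txn=BusRd  M[L0]=20
step 25: P3: store L5 := 22  ⟶  IIIM  (L5)  txn=BusRdX  M[L5]=10
step 26: P3: load  L5  ⟶  IIIM  (L5)  txn=∅  M[L5]=10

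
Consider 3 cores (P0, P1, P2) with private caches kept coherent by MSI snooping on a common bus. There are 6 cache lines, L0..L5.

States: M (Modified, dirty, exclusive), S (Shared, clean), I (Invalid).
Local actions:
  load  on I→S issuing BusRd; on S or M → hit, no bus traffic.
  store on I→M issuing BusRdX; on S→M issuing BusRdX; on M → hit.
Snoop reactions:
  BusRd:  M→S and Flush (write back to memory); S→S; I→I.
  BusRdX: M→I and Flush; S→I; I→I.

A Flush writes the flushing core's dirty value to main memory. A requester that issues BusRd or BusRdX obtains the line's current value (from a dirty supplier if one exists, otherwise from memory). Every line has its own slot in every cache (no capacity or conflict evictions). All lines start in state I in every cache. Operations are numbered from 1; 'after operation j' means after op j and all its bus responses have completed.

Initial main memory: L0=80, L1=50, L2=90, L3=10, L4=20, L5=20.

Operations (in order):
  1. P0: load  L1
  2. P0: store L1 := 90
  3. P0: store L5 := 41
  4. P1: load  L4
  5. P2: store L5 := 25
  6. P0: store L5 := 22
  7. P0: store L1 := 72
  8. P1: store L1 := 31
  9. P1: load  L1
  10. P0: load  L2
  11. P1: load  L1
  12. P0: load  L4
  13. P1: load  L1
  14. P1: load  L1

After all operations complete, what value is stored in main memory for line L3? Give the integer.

1. P0: load  L1  bus=[BusRd]  L1: P0=S P1=I P2=I  mem[L1]=50
2. P0: store L1 := 90  bus=[BusRdX]  L1: P0=M P1=I P2=I  mem[L1]=50
3. P0: store L5 := 41  bus=[BusRdX]  L5: P0=M P1=I P2=I  mem[L5]=20
4. P1: load  L4  bus=[BusRd]  L4: P0=I P1=S P2=I  mem[L4]=20
5. P2: store L5 := 25  bus=[BusRdX,Flush]  L5: P0=I P1=I P2=M  mem[L5]=41
6. P0: store L5 := 22  bus=[BusRdX,Flush]  L5: P0=M P1=I P2=I  mem[L5]=25
7. P0: store L1 := 72  bus=[-]  L1: P0=M P1=I P2=I  mem[L1]=50
8. P1: store L1 := 31  bus=[BusRdX,Flush]  L1: P0=I P1=M P2=I  mem[L1]=72
9. P1: load  L1  bus=[-]  L1: P0=I P1=M P2=I  mem[L1]=72
10. P0: load  L2  bus=[BusRd]  L2: P0=S P1=I P2=I  mem[L2]=90
11. P1: load  L1  bus=[-]  L1: P0=I P1=M P2=I  mem[L1]=72
12. P0: load  L4  bus=[BusRd]  L4: P0=S P1=S P2=I  mem[L4]=20
13. P1: load  L1  bus=[-]  L1: P0=I P1=M P2=I  mem[L1]=72
14. P1: load  L1  bus=[-]  L1: P0=I P1=M P2=I  mem[L1]=72

memory[L3] = 10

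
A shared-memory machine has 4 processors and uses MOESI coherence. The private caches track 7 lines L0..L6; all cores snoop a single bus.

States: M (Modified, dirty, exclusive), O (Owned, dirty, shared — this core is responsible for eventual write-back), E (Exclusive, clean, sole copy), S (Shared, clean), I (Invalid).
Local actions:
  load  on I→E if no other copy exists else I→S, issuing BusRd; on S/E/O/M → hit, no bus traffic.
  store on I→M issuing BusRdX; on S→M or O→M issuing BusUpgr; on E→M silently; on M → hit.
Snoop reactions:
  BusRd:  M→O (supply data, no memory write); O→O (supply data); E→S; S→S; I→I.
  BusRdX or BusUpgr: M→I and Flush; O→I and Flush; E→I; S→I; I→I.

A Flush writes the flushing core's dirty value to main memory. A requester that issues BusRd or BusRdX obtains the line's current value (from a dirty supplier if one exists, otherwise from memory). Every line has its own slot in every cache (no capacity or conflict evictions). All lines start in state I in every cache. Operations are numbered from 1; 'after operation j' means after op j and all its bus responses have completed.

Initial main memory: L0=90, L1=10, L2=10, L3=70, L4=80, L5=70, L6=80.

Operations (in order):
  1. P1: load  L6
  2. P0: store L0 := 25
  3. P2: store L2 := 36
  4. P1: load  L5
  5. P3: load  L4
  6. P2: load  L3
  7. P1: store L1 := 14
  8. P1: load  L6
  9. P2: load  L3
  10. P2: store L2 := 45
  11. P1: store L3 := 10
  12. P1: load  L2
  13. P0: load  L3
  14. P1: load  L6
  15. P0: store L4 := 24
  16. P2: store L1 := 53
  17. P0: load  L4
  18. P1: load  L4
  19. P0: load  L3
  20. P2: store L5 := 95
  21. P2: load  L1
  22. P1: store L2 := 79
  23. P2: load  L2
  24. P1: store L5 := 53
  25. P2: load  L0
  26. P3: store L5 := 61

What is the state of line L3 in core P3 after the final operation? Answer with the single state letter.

1. P1: load  L6  bus=[BusRd]  L6: P0=I P1=E P2=I P3=I  mem[L6]=80
2. P0: store L0 := 25  bus=[BusRdX]  L0: P0=M P1=I P2=I P3=I  mem[L0]=90
3. P2: store L2 := 36  bus=[BusRdX]  L2: P0=I P1=I P2=M P3=I  mem[L2]=10
4. P1: load  L5  bus=[BusRd]  L5: P0=I P1=E P2=I P3=I  mem[L5]=70
5. P3: load  L4  bus=[BusRd]  L4: P0=I P1=I P2=I P3=E  mem[L4]=80
6. P2: load  L3  bus=[BusRd]  L3: P0=I P1=I P2=E P3=I  mem[L3]=70
7. P1: store L1 := 14  bus=[BusRdX]  L1: P0=I P1=M P2=I P3=I  mem[L1]=10
8. P1: load  L6  bus=[-]  L6: P0=I P1=E P2=I P3=I  mem[L6]=80
9. P2: load  L3  bus=[-]  L3: P0=I P1=I P2=E P3=I  mem[L3]=70
10. P2: store L2 := 45  bus=[-]  L2: P0=I P1=I P2=M P3=I  mem[L2]=10
11. P1: store L3 := 10  bus=[BusRdX]  L3: P0=I P1=M P2=I P3=I  mem[L3]=70
12. P1: load  L2  bus=[BusRd]  L2: P0=I P1=S P2=O P3=I  mem[L2]=10
13. P0: load  L3  bus=[BusRd]  L3: P0=S P1=O P2=I P3=I  mem[L3]=70
14. P1: load  L6  bus=[-]  L6: P0=I P1=E P2=I P3=I  mem[L6]=80
15. P0: store L4 := 24  bus=[BusRdX]  L4: P0=M P1=I P2=I P3=I  mem[L4]=80
16. P2: store L1 := 53  bus=[BusRdX,Flush]  L1: P0=I P1=I P2=M P3=I  mem[L1]=14
17. P0: load  L4  bus=[-]  L4: P0=M P1=I P2=I P3=I  mem[L4]=80
18. P1: load  L4  bus=[BusRd]  L4: P0=O P1=S P2=I P3=I  mem[L4]=80
19. P0: load  L3  bus=[-]  L3: P0=S P1=O P2=I P3=I  mem[L3]=70
20. P2: store L5 := 95  bus=[BusRdX]  L5: P0=I P1=I P2=M P3=I  mem[L5]=70
21. P2: load  L1  bus=[-]  L1: P0=I P1=I P2=M P3=I  mem[L1]=14
22. P1: store L2 := 79  bus=[BusUpgr,Flush]  L2: P0=I P1=M P2=I P3=I  mem[L2]=45
23. P2: load  L2  bus=[BusRd]  L2: P0=I P1=O P2=S P3=I  mem[L2]=45
24. P1: store L5 := 53  bus=[BusRdX,Flush]  L5: P0=I P1=M P2=I P3=I  mem[L5]=95
25. P2: load  L0  bus=[BusRd]  L0: P0=O P1=I P2=S P3=I  mem[L0]=90
26. P3: store L5 := 61  bus=[BusRdX,Flush]  L5: P0=I P1=I P2=I P3=M  mem[L5]=53

state = I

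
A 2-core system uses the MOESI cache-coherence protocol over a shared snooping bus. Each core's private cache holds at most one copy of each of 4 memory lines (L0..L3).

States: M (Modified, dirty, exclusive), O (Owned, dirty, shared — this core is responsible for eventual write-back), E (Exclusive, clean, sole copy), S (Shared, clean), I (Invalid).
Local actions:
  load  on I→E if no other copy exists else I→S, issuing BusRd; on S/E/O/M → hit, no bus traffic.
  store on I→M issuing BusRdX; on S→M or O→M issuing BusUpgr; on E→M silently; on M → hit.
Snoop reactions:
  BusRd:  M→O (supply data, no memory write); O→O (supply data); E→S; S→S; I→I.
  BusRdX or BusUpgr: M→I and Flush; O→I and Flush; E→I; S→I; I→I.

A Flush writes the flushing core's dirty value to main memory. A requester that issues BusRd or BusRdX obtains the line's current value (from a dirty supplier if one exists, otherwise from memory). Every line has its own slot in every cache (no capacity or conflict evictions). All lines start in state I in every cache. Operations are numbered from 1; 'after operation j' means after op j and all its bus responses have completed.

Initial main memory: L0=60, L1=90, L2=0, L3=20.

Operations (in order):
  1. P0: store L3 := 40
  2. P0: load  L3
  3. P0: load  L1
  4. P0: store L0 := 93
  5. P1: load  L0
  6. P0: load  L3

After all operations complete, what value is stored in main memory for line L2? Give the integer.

memory[L2] = 0

  op1 P0: store L3 := 40 → M/I on L3; bus BusRdX; mem=20
  op2 P0: load  L3 → M/I on L3; bus (none); mem=20
  op3 P0: load  L1 → E/I on L1; bus BusRd; mem=90
  op4 P0: store L0 := 93 → M/I on L0; bus BusRdX; mem=60
  op5 P1: load  L0 → O/S on L0; bus BusRd; mem=60
  op6 P0: load  L3 → M/I on L3; bus (none); mem=20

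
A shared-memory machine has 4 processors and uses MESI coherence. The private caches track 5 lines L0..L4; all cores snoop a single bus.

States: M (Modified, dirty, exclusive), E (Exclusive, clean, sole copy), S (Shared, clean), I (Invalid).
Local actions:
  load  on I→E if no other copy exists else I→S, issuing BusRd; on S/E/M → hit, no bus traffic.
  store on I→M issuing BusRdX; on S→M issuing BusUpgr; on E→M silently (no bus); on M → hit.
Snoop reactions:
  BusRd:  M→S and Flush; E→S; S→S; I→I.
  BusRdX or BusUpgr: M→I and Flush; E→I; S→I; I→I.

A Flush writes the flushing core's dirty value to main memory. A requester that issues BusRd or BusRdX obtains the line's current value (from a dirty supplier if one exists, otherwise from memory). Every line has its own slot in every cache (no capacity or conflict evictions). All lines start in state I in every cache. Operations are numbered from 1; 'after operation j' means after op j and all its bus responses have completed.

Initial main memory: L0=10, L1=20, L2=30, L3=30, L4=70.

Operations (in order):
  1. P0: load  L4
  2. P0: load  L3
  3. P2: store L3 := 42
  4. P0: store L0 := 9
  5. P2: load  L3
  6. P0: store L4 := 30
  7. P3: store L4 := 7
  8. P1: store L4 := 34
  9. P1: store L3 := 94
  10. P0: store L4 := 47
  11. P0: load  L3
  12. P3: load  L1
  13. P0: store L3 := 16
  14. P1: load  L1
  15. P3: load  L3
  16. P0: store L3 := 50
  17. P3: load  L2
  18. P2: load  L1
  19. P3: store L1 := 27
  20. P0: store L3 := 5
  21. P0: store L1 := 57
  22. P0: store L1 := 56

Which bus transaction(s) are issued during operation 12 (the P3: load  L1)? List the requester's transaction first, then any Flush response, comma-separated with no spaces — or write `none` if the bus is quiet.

1. P0: load  L4  bus=[BusRd]  L4: P0=E P1=I P2=I P3=I  mem[L4]=70
2. P0: load  L3  bus=[BusRd]  L3: P0=E P1=I P2=I P3=I  mem[L3]=30
3. P2: store L3 := 42  bus=[BusRdX]  L3: P0=I P1=I P2=M P3=I  mem[L3]=30
4. P0: store L0 := 9  bus=[BusRdX]  L0: P0=M P1=I P2=I P3=I  mem[L0]=10
5. P2: load  L3  bus=[-]  L3: P0=I P1=I P2=M P3=I  mem[L3]=30
6. P0: store L4 := 30  bus=[-]  L4: P0=M P1=I P2=I P3=I  mem[L4]=70
7. P3: store L4 := 7  bus=[BusRdX,Flush]  L4: P0=I P1=I P2=I P3=M  mem[L4]=30
8. P1: store L4 := 34  bus=[BusRdX,Flush]  L4: P0=I P1=M P2=I P3=I  mem[L4]=7
9. P1: store L3 := 94  bus=[BusRdX,Flush]  L3: P0=I P1=M P2=I P3=I  mem[L3]=42
10. P0: store L4 := 47  bus=[BusRdX,Flush]  L4: P0=M P1=I P2=I P3=I  mem[L4]=34
11. P0: load  L3  bus=[BusRd,Flush]  L3: P0=S P1=S P2=I P3=I  mem[L3]=94
12. P3: load  L1  bus=[BusRd]  L1: P0=I P1=I P2=I P3=E  mem[L1]=20
13. P0: store L3 := 16  bus=[BusUpgr]  L3: P0=M P1=I P2=I P3=I  mem[L3]=94
14. P1: load  L1  bus=[BusRd]  L1: P0=I P1=S P2=I P3=S  mem[L1]=20
15. P3: load  L3  bus=[BusRd,Flush]  L3: P0=S P1=I P2=I P3=S  mem[L3]=16
16. P0: store L3 := 50  bus=[BusUpgr]  L3: P0=M P1=I P2=I P3=I  mem[L3]=16
17. P3: load  L2  bus=[BusRd]  L2: P0=I P1=I P2=I P3=E  mem[L2]=30
18. P2: load  L1  bus=[BusRd]  L1: P0=I P1=S P2=S P3=S  mem[L1]=20
19. P3: store L1 := 27  bus=[BusUpgr]  L1: P0=I P1=I P2=I P3=M  mem[L1]=20
20. P0: store L3 := 5  bus=[-]  L3: P0=M P1=I P2=I P3=I  mem[L3]=16
21. P0: store L1 := 57  bus=[BusRdX,Flush]  L1: P0=M P1=I P2=I P3=I  mem[L1]=27
22. P0: store L1 := 56  bus=[-]  L1: P0=M P1=I P2=I P3=I  mem[L1]=27

bus = BusRd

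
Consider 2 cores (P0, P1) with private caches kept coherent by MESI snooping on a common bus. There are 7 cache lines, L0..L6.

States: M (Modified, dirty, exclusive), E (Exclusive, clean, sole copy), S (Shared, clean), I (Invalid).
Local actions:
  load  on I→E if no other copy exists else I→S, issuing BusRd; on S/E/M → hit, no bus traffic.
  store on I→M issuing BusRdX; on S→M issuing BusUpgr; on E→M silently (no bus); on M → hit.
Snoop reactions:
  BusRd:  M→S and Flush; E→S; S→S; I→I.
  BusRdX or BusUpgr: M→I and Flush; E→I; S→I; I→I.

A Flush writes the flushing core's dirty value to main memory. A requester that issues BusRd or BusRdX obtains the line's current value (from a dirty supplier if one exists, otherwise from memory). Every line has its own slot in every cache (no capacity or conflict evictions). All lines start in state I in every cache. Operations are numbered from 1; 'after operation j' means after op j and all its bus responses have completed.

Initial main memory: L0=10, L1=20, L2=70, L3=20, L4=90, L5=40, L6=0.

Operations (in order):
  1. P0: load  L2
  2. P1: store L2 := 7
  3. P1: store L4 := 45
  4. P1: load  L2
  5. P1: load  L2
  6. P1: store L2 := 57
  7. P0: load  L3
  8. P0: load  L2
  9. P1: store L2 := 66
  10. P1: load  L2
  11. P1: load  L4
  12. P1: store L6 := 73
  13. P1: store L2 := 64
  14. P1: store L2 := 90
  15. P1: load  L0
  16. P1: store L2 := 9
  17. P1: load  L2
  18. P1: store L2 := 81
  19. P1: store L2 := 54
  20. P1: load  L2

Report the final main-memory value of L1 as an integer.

[1] P0: load  L2 | P0:E(70), P1:I | bus: BusRd
[2] P1: store L2 := 7 | P0:I, P1:M(7) | bus: BusRdX
[3] P1: store L4 := 45 | P0:I, P1:M(45) | bus: BusRdX
[4] P1: load  L2 | P0:I, P1:M(7) | bus: none
[5] P1: load  L2 | P0:I, P1:M(7) | bus: none
[6] P1: store L2 := 57 | P0:I, P1:M(57) | bus: none
[7] P0: load  L3 | P0:E(20), P1:I | bus: BusRd
[8] P0: load  L2 | P0:S(57), P1:S(57) | bus: BusRd,Flush
[9] P1: store L2 := 66 | P0:I, P1:M(66) | bus: BusUpgr
[10] P1: load  L2 | P0:I, P1:M(66) | bus: none
[11] P1: load  L4 | P0:I, P1:M(45) | bus: none
[12] P1: store L6 := 73 | P0:I, P1:M(73) | bus: BusRdX
[13] P1: store L2 := 64 | P0:I, P1:M(64) | bus: none
[14] P1: store L2 := 90 | P0:I, P1:M(90) | bus: none
[15] P1: load  L0 | P0:I, P1:E(10) | bus: BusRd
[16] P1: store L2 := 9 | P0:I, P1:M(9) | bus: none
[17] P1: load  L2 | P0:I, P1:M(9) | bus: none
[18] P1: store L2 := 81 | P0:I, P1:M(81) | bus: none
[19] P1: store L2 := 54 | P0:I, P1:M(54) | bus: none
[20] P1: load  L2 | P0:I, P1:M(54) | bus: none

memory[L1] = 20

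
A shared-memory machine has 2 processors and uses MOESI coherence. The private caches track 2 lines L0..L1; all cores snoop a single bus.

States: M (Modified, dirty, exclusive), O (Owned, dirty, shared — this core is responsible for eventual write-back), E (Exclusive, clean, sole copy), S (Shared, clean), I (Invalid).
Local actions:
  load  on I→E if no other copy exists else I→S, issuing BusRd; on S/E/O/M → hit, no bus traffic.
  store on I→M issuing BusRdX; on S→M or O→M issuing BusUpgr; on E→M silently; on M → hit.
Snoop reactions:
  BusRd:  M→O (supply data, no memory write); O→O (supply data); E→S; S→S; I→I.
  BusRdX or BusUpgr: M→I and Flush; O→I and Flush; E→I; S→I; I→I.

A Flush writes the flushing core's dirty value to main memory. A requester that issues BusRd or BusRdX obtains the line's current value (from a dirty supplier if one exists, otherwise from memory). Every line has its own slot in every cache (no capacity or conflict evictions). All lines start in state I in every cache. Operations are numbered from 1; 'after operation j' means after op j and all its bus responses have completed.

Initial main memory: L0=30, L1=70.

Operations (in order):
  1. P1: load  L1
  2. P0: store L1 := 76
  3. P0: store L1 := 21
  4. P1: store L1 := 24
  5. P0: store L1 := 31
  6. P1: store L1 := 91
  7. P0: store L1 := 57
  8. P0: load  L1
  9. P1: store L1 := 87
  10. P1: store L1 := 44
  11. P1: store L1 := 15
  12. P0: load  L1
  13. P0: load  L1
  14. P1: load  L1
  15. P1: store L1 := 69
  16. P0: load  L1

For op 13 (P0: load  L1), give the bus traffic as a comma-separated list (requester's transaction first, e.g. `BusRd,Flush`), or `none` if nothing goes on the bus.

step 1: P1: load  L1  ⟶  IE  (L1)  txn=BusRd  M[L1]=70
step 2: P0: store L1 := 76  ⟶  MI  (L1)  txn=BusRdX  M[L1]=70
step 3: P0: store L1 := 21  ⟶  MI  (L1)  txn=∅  M[L1]=70
step 4: P1: store L1 := 24  ⟶  IM  (L1)  txn=BusRdX+Flush  M[L1]=21
step 5: P0: store L1 := 31  ⟶  MI  (L1)  txn=BusRdX+Flush  M[L1]=24
step 6: P1: store L1 := 91  ⟶  IM  (L1)  txn=BusRdX+Flush  M[L1]=31
step 7: P0: store L1 := 57  ⟶  MI  (L1)  txn=BusRdX+Flush  M[L1]=91
step 8: P0: load  L1  ⟶  MI  (L1)  txn=∅  M[L1]=91
step 9: P1: store L1 := 87  ⟶  IM  (L1)  txn=BusRdX+Flush  M[L1]=57
step 10: P1: store L1 := 44  ⟶  IM  (L1)  txn=∅  M[L1]=57
step 11: P1: store L1 := 15  ⟶  IM  (L1)  txn=∅  M[L1]=57
step 12: P0: load  L1  ⟶  SO  (L1)  txn=BusRd  M[L1]=57
step 13: P0: load  L1  ⟶  SO  (L1)  txn=∅  M[L1]=57
step 14: P1: load  L1  ⟶  SO  (L1)  txn=∅  M[L1]=57
step 15: P1: store L1 := 69  ⟶  IM  (L1)  txn=BusUpgr  M[L1]=57
step 16: P0: load  L1  ⟶  SO  (L1)  txn=BusRd  M[L1]=57

bus = none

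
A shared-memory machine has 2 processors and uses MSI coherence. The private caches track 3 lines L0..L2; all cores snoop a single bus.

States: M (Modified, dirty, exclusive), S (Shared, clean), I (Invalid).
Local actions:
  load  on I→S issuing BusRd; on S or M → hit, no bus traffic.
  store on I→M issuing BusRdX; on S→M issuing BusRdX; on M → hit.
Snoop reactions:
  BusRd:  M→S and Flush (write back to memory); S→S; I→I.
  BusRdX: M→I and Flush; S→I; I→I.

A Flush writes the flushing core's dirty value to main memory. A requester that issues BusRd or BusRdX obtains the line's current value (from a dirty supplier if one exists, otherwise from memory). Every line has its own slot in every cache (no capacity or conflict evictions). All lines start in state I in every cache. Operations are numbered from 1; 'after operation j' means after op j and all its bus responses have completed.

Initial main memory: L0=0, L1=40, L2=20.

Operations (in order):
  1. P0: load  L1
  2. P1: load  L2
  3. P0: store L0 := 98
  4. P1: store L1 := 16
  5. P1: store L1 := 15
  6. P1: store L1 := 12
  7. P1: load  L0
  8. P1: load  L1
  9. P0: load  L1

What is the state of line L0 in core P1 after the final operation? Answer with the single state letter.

1. P0: load  L1  bus=[BusRd]  L1: P0=S P1=I  mem[L1]=40
2. P1: load  L2  bus=[BusRd]  L2: P0=I P1=S  mem[L2]=20
3. P0: store L0 := 98  bus=[BusRdX]  L0: P0=M P1=I  mem[L0]=0
4. P1: store L1 := 16  bus=[BusRdX]  L1: P0=I P1=M  mem[L1]=40
5. P1: store L1 := 15  bus=[-]  L1: P0=I P1=M  mem[L1]=40
6. P1: store L1 := 12  bus=[-]  L1: P0=I P1=M  mem[L1]=40
7. P1: load  L0  bus=[BusRd,Flush]  L0: P0=S P1=S  mem[L0]=98
8. P1: load  L1  bus=[-]  L1: P0=I P1=M  mem[L1]=40
9. P0: load  L1  bus=[BusRd,Flush]  L1: P0=S P1=S  mem[L1]=12

state = S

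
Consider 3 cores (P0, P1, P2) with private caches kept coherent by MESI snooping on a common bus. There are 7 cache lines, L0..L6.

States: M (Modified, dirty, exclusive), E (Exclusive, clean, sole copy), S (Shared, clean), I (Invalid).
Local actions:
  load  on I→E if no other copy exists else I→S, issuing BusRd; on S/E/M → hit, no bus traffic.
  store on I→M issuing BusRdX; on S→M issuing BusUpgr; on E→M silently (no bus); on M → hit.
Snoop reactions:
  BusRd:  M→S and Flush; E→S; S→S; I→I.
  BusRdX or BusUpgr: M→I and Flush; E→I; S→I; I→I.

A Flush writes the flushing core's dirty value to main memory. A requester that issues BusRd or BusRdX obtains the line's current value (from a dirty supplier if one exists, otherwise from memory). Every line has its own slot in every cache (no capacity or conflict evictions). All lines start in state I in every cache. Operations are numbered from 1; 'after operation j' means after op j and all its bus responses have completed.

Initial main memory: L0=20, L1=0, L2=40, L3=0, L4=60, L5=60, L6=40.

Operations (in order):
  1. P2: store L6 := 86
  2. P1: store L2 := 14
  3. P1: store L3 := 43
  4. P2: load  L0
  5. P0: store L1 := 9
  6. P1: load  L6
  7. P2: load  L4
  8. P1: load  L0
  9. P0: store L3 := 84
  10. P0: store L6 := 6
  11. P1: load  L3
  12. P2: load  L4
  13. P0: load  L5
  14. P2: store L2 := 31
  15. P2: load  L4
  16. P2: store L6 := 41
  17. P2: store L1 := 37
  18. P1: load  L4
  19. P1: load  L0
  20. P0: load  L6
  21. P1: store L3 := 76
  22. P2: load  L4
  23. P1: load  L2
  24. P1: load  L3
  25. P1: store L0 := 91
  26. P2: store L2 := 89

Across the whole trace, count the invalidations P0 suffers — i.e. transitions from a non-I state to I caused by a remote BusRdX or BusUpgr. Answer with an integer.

[1] P2: store L6 := 86 | P0:I, P1:I, P2:M(86) | bus: BusRdX
[2] P1: store L2 := 14 | P0:I, P1:M(14), P2:I | bus: BusRdX
[3] P1: store L3 := 43 | P0:I, P1:M(43), P2:I | bus: BusRdX
[4] P2: load  L0 | P0:I, P1:I, P2:E(20) | bus: BusRd
[5] P0: store L1 := 9 | P0:M(9), P1:I, P2:I | bus: BusRdX
[6] P1: load  L6 | P0:I, P1:S(86), P2:S(86) | bus: BusRd,Flush
[7] P2: load  L4 | P0:I, P1:I, P2:E(60) | bus: BusRd
[8] P1: load  L0 | P0:I, P1:S(20), P2:S(20) | bus: BusRd
[9] P0: store L3 := 84 | P0:M(84), P1:I, P2:I | bus: BusRdX,Flush
[10] P0: store L6 := 6 | P0:M(6), P1:I, P2:I | bus: BusRdX
[11] P1: load  L3 | P0:S(84), P1:S(84), P2:I | bus: BusRd,Flush
[12] P2: load  L4 | P0:I, P1:I, P2:E(60) | bus: none
[13] P0: load  L5 | P0:E(60), P1:I, P2:I | bus: BusRd
[14] P2: store L2 := 31 | P0:I, P1:I, P2:M(31) | bus: BusRdX,Flush
[15] P2: load  L4 | P0:I, P1:I, P2:E(60) | bus: none
[16] P2: store L6 := 41 | P0:I, P1:I, P2:M(41) | bus: BusRdX,Flush
[17] P2: store L1 := 37 | P0:I, P1:I, P2:M(37) | bus: BusRdX,Flush
[18] P1: load  L4 | P0:I, P1:S(60), P2:S(60) | bus: BusRd
[19] P1: load  L0 | P0:I, P1:S(20), P2:S(20) | bus: none
[20] P0: load  L6 | P0:S(41), P1:I, P2:S(41) | bus: BusRd,Flush
[21] P1: store L3 := 76 | P0:I, P1:M(76), P2:I | bus: BusUpgr
[22] P2: load  L4 | P0:I, P1:S(60), P2:S(60) | bus: none
[23] P1: load  L2 | P0:I, P1:S(31), P2:S(31) | bus: BusRd,Flush
[24] P1: load  L3 | P0:I, P1:M(76), P2:I | bus: none
[25] P1: store L0 := 91 | P0:I, P1:M(91), P2:I | bus: BusUpgr
[26] P2: store L2 := 89 | P0:I, P1:I, P2:M(89) | bus: BusUpgr

invalidations = 3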